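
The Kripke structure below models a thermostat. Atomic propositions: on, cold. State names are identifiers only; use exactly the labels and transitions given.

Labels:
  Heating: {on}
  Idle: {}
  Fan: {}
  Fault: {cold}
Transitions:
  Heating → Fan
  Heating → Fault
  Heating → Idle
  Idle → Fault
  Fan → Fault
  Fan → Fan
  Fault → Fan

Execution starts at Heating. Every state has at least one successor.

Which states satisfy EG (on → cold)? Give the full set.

States satisfying on → cold: {Idle, Fan, Fault}.
States satisfying EG (on → cold): {Idle, Fan, Fault}.

{Idle, Fan, Fault}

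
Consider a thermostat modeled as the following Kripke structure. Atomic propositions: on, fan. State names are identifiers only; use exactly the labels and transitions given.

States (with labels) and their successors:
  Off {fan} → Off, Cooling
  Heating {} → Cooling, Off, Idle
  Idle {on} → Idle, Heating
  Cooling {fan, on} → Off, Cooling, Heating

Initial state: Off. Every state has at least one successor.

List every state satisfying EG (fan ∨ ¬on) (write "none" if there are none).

States satisfying fan ∨ ¬on: {Off, Heating, Cooling}.
States satisfying EG (fan ∨ ¬on): {Off, Heating, Cooling}.

{Off, Heating, Cooling}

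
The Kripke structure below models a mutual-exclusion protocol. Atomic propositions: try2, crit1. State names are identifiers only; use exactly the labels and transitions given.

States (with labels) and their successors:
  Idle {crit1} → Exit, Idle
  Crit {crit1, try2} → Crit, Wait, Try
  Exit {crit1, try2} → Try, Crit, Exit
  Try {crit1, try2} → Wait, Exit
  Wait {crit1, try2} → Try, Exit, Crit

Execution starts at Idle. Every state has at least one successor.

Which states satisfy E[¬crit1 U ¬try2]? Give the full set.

States satisfying ¬crit1: ∅.
States satisfying ¬try2: {Idle}.
States satisfying E[¬crit1 U ¬try2]: {Idle}.

{Idle}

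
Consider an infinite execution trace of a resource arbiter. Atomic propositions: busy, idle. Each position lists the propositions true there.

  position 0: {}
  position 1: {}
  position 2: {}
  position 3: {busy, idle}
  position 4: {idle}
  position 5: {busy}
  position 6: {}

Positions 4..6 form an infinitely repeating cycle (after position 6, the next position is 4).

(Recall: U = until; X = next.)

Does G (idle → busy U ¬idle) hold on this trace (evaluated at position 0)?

No

idle → busy U ¬idle must hold at every position from 0 onward. It fails at position 3, so G (idle → busy U ¬idle) is false.
Positions where idle holds: 3, 4.
Check busy U ¬idle at each: 3→fails, 4→fails.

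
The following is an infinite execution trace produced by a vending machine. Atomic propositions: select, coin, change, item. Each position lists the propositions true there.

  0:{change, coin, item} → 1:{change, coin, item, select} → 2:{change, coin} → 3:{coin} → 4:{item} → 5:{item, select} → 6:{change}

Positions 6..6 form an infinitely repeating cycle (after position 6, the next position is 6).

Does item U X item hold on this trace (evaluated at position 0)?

Satisfied

Walking from position 0: X item first holds at position 0, and item holds at every earlier position along the way, so item U X item holds.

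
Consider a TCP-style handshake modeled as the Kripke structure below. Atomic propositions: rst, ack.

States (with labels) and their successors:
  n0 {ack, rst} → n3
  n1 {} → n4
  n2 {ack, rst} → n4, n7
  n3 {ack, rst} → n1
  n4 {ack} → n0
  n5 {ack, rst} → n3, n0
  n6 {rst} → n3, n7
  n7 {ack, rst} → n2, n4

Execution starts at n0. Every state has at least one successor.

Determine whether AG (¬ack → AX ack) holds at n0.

States satisfying ¬ack → AX ack: {n0, n1, n2, n3, n4, n5, n6, n7}.
States satisfying AG (¬ack → AX ack): {n0, n1, n2, n3, n4, n5, n6, n7}.
Every state reachable from n0 satisfies ¬ack → AX ack.
n0 ∈ Sat(AG (¬ack → AX ack)).

Satisfied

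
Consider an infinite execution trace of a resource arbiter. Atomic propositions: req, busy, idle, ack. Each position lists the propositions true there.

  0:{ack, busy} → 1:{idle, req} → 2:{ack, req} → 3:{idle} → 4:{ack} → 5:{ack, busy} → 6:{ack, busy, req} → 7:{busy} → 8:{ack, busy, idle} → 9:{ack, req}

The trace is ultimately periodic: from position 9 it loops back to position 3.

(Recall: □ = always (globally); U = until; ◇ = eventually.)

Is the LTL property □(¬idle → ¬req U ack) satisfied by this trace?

Satisfied

¬idle → ¬req U ack holds at every position 0..9, and those are all positions ever visited, so □(¬idle → ¬req U ack) holds.
Positions where ¬idle holds: 0, 2, 4, 5, 6, 7, 9.
Check ¬req U ack at each: 0→ok, 2→ok, 4→ok, 5→ok, 6→ok, 7→ok, 9→ok.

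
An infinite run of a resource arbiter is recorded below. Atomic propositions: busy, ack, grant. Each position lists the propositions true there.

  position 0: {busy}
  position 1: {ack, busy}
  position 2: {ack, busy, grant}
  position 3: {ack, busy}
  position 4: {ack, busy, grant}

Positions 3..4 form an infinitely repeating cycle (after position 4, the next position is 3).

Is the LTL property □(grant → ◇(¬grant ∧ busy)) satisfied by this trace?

Satisfied

grant → ◇(¬grant ∧ busy) holds at every position 0..4, and those are all positions ever visited, so □(grant → ◇(¬grant ∧ busy)) holds.
Positions where grant holds: 2, 4.
Check ◇(¬grant ∧ busy) at each: 2→ok, 4→ok.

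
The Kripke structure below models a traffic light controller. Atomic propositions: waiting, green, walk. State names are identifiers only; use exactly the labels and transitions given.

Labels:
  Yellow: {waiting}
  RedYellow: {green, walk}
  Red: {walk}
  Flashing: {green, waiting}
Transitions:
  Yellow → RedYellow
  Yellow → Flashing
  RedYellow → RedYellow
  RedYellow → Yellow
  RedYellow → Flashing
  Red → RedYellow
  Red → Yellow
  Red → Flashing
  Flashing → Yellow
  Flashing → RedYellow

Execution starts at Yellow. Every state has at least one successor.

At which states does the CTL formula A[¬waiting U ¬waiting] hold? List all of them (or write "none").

States satisfying ¬waiting: {RedYellow, Red}.
States satisfying A[¬waiting U ¬waiting]: {RedYellow, Red}.

{RedYellow, Red}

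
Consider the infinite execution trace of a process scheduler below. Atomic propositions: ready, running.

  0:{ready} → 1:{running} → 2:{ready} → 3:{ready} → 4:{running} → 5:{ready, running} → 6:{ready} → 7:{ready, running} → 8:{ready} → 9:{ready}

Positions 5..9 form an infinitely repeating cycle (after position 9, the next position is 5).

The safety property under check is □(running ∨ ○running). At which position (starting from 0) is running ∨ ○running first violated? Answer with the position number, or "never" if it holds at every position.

Check running ∨ ○running at each position in order: 0 ✓, 1 ✓.
At position 2 the labels are {ready} and the next position 3 has {ready}, so running ∨ ○running is false there. This is the first violation.

2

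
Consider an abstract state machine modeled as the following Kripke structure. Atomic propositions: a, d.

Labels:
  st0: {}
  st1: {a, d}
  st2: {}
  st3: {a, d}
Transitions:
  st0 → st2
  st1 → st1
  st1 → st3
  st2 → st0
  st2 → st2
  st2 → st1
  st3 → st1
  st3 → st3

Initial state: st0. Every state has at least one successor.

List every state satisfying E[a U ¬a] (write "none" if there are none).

{st0, st2}

States satisfying a: {st1, st3}.
States satisfying ¬a: {st0, st2}.
States satisfying E[a U ¬a]: {st0, st2}.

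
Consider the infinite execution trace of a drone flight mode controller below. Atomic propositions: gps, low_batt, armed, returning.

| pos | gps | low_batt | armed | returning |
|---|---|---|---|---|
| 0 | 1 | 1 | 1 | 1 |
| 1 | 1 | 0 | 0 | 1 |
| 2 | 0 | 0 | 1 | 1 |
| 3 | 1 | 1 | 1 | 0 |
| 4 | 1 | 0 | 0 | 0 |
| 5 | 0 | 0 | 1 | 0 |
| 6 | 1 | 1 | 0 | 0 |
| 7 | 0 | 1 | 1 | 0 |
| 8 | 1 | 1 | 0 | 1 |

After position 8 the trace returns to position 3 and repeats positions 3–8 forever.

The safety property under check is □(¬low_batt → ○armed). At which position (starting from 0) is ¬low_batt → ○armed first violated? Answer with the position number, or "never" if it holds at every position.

5

Check ¬low_batt → ○armed at each position in order: 0 ✓, 1 ✓, 2 ✓, 3 ✓, 4 ✓.
At position 5 the labels are {armed} and the next position 6 has {gps, low_batt}, so ¬low_batt → ○armed is false there. This is the first violation.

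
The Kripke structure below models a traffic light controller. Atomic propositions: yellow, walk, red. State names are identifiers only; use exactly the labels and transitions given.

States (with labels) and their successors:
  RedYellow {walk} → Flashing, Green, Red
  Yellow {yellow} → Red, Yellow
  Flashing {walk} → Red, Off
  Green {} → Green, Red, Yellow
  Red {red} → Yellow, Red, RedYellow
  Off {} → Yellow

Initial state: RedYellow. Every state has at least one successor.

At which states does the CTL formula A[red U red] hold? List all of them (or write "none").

{Red}

States satisfying red: {Red}.
States satisfying A[red U red]: {Red}.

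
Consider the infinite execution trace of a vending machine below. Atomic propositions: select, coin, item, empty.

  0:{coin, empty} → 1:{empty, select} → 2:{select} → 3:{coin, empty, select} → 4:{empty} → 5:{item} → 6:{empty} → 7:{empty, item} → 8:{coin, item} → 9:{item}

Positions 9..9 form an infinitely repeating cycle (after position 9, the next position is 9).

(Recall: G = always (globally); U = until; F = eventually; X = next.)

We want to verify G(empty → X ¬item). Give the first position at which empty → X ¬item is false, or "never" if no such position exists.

4

Check empty → X ¬item at each position in order: 0 ✓, 1 ✓, 2 ✓, 3 ✓.
At position 4 the labels are {empty} and the next position 5 has {item}, so empty → X ¬item is false there. This is the first violation.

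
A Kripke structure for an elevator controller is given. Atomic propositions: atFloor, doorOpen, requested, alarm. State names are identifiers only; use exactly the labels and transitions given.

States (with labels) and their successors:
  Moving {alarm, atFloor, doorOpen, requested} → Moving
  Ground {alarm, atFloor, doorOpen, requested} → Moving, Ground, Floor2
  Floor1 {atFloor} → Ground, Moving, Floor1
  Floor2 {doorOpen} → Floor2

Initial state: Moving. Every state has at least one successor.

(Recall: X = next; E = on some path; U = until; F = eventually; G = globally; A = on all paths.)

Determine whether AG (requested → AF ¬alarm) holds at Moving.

States satisfying requested → AF ¬alarm: {Floor1, Floor2}.
States satisfying AG (requested → AF ¬alarm): {Floor2}.
Moving is reachable from Moving and violates requested → AF ¬alarm, so AG fails at Moving.
Moving ∉ Sat(AG (requested → AF ¬alarm)).

Does not hold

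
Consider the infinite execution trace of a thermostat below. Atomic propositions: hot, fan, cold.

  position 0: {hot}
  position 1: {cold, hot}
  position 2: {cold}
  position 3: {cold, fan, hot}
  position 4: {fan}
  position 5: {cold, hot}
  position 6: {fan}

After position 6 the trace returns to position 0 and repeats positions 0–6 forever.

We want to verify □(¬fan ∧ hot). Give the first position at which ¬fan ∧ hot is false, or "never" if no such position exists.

2

Check ¬fan ∧ hot at each position in order: 0 ✓, 1 ✓.
At position 2 the labels are {cold}, so ¬fan ∧ hot is false there. This is the first violation.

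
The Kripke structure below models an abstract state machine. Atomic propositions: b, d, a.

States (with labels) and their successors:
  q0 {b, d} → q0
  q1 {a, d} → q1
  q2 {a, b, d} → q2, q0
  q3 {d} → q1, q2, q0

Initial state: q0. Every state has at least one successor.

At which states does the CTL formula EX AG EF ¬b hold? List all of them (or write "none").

{q1, q3}

States satisfying AG EF ¬b: {q1}.
States satisfying EX AG EF ¬b: {q1, q3}.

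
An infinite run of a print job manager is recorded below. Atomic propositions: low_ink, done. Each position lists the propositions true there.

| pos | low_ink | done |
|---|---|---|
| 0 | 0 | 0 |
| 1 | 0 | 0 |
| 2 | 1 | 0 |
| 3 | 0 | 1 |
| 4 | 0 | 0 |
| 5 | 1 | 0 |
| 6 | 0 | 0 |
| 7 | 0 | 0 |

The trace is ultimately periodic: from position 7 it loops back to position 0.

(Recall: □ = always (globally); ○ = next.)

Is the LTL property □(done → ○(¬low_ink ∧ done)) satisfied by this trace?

Violated

done → ○(¬low_ink ∧ done) must hold at every position from 0 onward. It fails at position 3, so □(done → ○(¬low_ink ∧ done)) is false.
Positions where done holds: 3.
Check ○(¬low_ink ∧ done) at each: 3→fails.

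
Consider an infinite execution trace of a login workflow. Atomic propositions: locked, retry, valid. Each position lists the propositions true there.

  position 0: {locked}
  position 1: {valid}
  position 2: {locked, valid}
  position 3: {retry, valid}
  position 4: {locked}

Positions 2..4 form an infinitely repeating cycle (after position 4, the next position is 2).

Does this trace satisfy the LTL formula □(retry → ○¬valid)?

retry → ○¬valid holds at every position 0..4, and those are all positions ever visited, so □(retry → ○¬valid) holds.
Positions where retry holds: 3.
Check ○¬valid at each: 3→ok.

Holds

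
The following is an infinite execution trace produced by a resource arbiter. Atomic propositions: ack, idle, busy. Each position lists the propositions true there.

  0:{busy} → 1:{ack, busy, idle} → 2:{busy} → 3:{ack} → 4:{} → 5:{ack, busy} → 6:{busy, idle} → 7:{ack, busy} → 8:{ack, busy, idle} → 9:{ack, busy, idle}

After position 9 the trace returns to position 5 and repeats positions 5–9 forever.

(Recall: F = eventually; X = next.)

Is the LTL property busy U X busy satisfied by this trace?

Walking from position 0: X busy first holds at position 0, and busy holds at every earlier position along the way, so busy U X busy holds.

Holds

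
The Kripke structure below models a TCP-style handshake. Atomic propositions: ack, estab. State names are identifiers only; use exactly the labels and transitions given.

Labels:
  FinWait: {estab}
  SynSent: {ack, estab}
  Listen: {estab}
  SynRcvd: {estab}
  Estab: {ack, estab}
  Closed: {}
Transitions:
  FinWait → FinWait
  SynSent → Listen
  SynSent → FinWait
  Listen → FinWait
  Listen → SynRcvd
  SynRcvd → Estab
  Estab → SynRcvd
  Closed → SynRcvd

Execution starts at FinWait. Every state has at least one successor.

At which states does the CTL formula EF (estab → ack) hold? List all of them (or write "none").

{SynSent, Listen, SynRcvd, Estab, Closed}

States satisfying estab → ack: {SynSent, Estab, Closed}.
States satisfying EF (estab → ack): {SynSent, Listen, SynRcvd, Estab, Closed}.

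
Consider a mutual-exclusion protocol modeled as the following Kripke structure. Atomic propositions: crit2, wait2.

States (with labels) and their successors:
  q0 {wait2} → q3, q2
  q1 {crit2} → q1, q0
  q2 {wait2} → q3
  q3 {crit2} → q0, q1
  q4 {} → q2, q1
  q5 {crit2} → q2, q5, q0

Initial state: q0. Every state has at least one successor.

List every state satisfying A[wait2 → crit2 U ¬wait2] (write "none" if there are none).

{q1, q3, q4, q5}

States satisfying wait2 → crit2: {q1, q3, q4, q5}.
States satisfying ¬wait2: {q1, q3, q4, q5}.
States satisfying A[wait2 → crit2 U ¬wait2]: {q1, q3, q4, q5}.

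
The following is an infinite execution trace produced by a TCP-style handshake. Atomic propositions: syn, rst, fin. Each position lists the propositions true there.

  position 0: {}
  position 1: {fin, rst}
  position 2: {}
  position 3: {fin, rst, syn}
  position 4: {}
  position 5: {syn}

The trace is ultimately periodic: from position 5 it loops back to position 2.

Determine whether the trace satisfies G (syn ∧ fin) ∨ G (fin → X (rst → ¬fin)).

Holds

syn ∧ fin must hold at every position from 0 onward. It fails at position 0, so G (syn ∧ fin) is false.
fin → X (rst → ¬fin) holds at every position 0..5, and those are all positions ever visited, so G (fin → X (rst → ¬fin)) holds.
Positions where fin holds: 1, 3.
Check X (rst → ¬fin) at each: 1→ok, 3→ok.
At position 0: G (syn ∧ fin) is false; G (fin → X (rst → ¬fin)) is true; so G (syn ∧ fin) ∨ G (fin → X (rst → ¬fin)) is true.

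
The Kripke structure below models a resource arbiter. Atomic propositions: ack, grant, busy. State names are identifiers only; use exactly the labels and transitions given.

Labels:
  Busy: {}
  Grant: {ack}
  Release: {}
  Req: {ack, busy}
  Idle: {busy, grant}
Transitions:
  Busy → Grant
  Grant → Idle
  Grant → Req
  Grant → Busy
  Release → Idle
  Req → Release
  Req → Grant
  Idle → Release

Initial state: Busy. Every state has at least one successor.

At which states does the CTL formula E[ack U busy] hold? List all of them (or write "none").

{Grant, Req, Idle}

States satisfying ack: {Grant, Req}.
States satisfying busy: {Req, Idle}.
States satisfying E[ack U busy]: {Grant, Req, Idle}.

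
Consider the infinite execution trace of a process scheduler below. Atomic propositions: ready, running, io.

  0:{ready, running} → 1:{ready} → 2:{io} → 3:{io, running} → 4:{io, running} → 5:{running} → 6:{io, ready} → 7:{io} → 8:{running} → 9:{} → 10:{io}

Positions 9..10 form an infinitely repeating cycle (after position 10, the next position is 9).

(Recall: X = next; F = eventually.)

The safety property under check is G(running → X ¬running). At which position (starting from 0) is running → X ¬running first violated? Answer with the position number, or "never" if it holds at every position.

3

Check running → X ¬running at each position in order: 0 ✓, 1 ✓, 2 ✓.
At position 3 the labels are {io, running} and the next position 4 has {io, running}, so running → X ¬running is false there. This is the first violation.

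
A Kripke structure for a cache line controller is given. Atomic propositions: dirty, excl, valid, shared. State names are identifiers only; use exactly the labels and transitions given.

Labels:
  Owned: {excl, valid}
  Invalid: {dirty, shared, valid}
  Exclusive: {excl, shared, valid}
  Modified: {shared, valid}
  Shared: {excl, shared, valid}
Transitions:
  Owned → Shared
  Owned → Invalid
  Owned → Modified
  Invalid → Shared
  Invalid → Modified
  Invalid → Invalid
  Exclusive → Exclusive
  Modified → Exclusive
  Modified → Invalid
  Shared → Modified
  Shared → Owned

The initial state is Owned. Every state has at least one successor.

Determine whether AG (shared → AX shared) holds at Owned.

Does not hold

States satisfying shared → AX shared: {Owned, Invalid, Exclusive, Modified}.
States satisfying AG (shared → AX shared): {Exclusive}.
Shared is reachable from Owned and violates shared → AX shared, so AG fails at Owned.
Owned ∉ Sat(AG (shared → AX shared)).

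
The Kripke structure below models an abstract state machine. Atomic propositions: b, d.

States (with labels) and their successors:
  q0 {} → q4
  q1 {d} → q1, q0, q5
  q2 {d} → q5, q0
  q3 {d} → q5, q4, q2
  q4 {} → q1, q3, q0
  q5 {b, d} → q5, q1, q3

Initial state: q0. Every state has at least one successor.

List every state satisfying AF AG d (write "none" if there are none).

none

States satisfying AG d: ∅.
States satisfying AF AG d: ∅.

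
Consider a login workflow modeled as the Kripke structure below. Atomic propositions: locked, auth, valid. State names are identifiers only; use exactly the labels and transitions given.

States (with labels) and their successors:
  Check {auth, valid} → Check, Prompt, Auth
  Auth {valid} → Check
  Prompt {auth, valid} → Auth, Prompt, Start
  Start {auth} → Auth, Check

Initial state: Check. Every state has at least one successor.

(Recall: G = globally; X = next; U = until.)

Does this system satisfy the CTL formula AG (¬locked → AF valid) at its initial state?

Yes

States satisfying ¬locked → AF valid: {Check, Auth, Prompt, Start}.
States satisfying AG (¬locked → AF valid): {Check, Auth, Prompt, Start}.
Every state reachable from Check satisfies ¬locked → AF valid.
Check ∈ Sat(AG (¬locked → AF valid)).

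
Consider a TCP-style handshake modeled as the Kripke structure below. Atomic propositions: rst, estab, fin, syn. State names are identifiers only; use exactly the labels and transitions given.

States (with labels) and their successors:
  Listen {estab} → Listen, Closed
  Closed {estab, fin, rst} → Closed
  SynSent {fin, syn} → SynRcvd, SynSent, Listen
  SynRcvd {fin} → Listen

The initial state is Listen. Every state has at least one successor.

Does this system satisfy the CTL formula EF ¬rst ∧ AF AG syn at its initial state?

States satisfying ¬rst: {Listen, SynSent, SynRcvd}.
States satisfying EF ¬rst: {Listen, SynSent, SynRcvd}.
States satisfying AG syn: ∅.
States satisfying AF AG syn: ∅.
States satisfying EF ¬rst ∧ AF AG syn: ∅.
Listen ∉ Sat(EF ¬rst ∧ AF AG syn).

Violated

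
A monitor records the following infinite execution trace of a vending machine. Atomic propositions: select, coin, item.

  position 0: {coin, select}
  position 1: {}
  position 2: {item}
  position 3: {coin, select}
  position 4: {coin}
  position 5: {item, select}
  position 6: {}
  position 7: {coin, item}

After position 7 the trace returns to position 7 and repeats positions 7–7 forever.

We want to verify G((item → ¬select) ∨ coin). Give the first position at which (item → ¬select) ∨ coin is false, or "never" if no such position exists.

Check (item → ¬select) ∨ coin at each position in order: 0 ✓, 1 ✓, 2 ✓, 3 ✓, 4 ✓.
At position 5 the labels are {item, select}, so (item → ¬select) ∨ coin is false there. This is the first violation.

5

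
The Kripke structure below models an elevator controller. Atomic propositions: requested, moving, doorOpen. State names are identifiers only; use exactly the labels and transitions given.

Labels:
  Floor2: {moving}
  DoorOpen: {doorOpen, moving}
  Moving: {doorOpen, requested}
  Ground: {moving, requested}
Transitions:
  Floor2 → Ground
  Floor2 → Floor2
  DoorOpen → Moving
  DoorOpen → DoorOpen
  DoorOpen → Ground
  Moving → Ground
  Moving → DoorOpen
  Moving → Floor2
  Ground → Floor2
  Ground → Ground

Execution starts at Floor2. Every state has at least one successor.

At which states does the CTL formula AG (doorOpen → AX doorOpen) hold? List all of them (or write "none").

{Floor2, Ground}

States satisfying doorOpen → AX doorOpen: {Floor2, Ground}.
States satisfying AG (doorOpen → AX doorOpen): {Floor2, Ground}.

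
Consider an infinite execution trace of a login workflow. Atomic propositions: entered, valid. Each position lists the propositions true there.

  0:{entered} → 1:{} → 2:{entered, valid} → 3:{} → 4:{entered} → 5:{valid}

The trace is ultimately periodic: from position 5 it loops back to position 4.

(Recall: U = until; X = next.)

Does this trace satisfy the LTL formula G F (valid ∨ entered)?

Yes

F (valid ∨ entered) holds at every position 0..5, and those are all positions ever visited, so G F (valid ∨ entered) holds.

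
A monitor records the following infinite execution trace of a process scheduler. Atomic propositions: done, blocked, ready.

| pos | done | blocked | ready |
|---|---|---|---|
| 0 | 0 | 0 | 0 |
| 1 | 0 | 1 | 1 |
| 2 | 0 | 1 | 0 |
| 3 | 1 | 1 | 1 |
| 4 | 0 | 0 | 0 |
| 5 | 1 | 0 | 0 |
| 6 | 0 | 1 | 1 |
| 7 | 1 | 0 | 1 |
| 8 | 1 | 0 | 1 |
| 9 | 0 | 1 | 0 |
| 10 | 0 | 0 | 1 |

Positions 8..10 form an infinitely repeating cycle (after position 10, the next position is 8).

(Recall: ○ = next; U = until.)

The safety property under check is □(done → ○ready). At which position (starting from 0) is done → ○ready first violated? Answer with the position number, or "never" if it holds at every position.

Check done → ○ready at each position in order: 0 ✓, 1 ✓, 2 ✓.
At position 3 the labels are {blocked, done, ready} and the next position 4 has {}, so done → ○ready is false there. This is the first violation.

3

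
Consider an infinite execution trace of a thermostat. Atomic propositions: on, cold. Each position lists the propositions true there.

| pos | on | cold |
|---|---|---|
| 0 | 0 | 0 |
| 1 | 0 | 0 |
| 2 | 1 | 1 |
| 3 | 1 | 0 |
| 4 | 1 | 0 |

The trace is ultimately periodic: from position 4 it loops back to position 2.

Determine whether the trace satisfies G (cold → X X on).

Satisfied

cold → X X on holds at every position 0..4, and those are all positions ever visited, so G (cold → X X on) holds.
Positions where cold holds: 2.
Check X X on at each: 2→ok.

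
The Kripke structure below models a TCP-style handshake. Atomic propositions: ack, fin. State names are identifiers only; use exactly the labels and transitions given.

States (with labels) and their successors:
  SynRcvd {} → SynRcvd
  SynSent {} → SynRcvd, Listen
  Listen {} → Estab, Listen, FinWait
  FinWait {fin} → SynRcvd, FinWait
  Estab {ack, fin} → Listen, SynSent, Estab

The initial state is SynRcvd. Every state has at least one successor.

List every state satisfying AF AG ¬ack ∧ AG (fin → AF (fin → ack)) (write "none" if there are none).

{SynRcvd}

States satisfying AG ¬ack: {SynRcvd, FinWait}.
States satisfying AF AG ¬ack: {SynRcvd, FinWait}.
States satisfying fin → AF (fin → ack): {SynRcvd, SynSent, Listen, Estab}.
States satisfying AG (fin → AF (fin → ack)): {SynRcvd}.
States satisfying AF AG ¬ack ∧ AG (fin → AF (fin → ack)): {SynRcvd}.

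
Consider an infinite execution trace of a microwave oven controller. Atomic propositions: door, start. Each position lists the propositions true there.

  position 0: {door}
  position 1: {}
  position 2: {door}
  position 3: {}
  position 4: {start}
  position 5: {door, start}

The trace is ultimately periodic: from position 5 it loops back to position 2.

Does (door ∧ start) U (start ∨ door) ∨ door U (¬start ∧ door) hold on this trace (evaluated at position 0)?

Walking from position 0: start ∨ door first holds at position 0, and door ∧ start holds at every earlier position along the way, so (door ∧ start) U (start ∨ door) holds.
Walking from position 0: ¬start ∧ door first holds at position 0, and door holds at every earlier position along the way, so door U (¬start ∧ door) holds.
At position 0: (door ∧ start) U (start ∨ door) is true; door U (¬start ∧ door) is true; so (door ∧ start) U (start ∨ door) ∨ door U (¬start ∧ door) is true.

Yes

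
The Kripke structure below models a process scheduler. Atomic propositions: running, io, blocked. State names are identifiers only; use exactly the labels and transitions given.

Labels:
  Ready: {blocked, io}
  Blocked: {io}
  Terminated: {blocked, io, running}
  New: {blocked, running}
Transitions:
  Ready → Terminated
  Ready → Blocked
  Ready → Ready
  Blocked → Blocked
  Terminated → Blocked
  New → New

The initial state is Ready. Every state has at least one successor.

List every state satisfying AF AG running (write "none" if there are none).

States satisfying AG running: {New}.
States satisfying AF AG running: {New}.

{New}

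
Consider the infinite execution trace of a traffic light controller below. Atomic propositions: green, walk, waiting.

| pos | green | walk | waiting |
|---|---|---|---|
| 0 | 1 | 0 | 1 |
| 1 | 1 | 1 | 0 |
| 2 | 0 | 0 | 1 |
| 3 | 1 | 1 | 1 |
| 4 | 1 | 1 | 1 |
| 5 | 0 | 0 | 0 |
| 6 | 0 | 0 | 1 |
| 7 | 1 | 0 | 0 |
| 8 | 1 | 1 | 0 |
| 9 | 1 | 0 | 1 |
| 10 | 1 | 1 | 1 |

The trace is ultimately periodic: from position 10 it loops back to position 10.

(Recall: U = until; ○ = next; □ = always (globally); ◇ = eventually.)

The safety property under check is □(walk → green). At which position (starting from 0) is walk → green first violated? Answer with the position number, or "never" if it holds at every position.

never

walk → green holds at every position 0..10, and those are all the positions the trace ever visits, so the invariant □(walk → green) is never violated.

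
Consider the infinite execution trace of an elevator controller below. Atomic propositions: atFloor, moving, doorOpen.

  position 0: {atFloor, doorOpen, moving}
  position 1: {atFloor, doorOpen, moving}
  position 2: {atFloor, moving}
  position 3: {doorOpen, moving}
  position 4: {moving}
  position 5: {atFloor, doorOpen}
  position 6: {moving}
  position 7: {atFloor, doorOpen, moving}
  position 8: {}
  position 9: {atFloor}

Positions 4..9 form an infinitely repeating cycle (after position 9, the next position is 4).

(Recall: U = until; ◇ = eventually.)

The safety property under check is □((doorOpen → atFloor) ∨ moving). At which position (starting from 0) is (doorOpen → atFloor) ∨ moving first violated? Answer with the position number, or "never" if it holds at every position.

(doorOpen → atFloor) ∨ moving holds at every position 0..9, and those are all the positions the trace ever visits, so the invariant □((doorOpen → atFloor) ∨ moving) is never violated.

never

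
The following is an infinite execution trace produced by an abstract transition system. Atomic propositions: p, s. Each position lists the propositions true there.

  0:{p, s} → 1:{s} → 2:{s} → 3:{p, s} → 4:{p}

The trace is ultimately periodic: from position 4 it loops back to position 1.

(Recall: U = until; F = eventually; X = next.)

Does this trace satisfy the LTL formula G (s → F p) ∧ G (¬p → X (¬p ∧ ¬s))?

No

s → F p holds at every position 0..4, and those are all positions ever visited, so G (s → F p) holds.
Positions where s holds: 0, 1, 2, 3.
Check F p at each: 0→ok, 1→ok, 2→ok, 3→ok.
¬p → X (¬p ∧ ¬s) must hold at every position from 0 onward. It fails at position 1, so G (¬p → X (¬p ∧ ¬s)) is false.
Positions where ¬p holds: 1, 2.
Check X (¬p ∧ ¬s) at each: 1→fails, 2→fails.
At position 0: G (s → F p) is true; G (¬p → X (¬p ∧ ¬s)) is false; so G (s → F p) ∧ G (¬p → X (¬p ∧ ¬s)) is false.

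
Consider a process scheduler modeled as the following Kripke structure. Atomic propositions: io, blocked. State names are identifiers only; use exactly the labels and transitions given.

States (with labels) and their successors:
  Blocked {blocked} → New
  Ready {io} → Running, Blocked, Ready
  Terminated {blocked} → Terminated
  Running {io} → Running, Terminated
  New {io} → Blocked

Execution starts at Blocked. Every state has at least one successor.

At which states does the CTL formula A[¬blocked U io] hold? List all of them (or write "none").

{Ready, Running, New}

States satisfying ¬blocked: {Ready, Running, New}.
States satisfying io: {Ready, Running, New}.
States satisfying A[¬blocked U io]: {Ready, Running, New}.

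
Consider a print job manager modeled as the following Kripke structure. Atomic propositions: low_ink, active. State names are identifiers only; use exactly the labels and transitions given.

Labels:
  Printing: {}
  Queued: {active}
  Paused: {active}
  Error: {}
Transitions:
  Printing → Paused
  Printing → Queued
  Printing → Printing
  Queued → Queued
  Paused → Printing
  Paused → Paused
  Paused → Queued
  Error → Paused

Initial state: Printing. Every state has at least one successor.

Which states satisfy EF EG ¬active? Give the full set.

{Printing, Paused, Error}

States satisfying EG ¬active: {Printing}.
States satisfying EF EG ¬active: {Printing, Paused, Error}.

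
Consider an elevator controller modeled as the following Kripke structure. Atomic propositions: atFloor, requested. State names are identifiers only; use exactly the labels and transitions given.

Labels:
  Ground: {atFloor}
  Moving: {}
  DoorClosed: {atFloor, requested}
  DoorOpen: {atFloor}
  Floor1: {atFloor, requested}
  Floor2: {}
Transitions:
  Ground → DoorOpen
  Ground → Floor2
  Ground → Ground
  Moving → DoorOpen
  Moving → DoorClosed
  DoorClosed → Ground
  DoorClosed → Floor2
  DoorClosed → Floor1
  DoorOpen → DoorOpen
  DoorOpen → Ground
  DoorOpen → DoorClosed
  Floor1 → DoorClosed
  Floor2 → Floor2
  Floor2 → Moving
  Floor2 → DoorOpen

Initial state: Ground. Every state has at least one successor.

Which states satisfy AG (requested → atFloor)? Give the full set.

States satisfying requested → atFloor: {Ground, Moving, DoorClosed, DoorOpen, Floor1, Floor2}.
States satisfying AG (requested → atFloor): {Ground, Moving, DoorClosed, DoorOpen, Floor1, Floor2}.

{Ground, Moving, DoorClosed, DoorOpen, Floor1, Floor2}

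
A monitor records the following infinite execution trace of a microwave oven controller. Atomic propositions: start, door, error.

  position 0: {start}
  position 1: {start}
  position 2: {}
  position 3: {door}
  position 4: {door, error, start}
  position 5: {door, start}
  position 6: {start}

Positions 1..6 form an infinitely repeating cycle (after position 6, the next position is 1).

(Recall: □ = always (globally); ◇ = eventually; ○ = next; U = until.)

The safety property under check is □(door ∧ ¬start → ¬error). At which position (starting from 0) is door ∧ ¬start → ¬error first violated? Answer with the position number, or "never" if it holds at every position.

never

door ∧ ¬start → ¬error holds at every position 0..6, and those are all the positions the trace ever visits, so the invariant □(door ∧ ¬start → ¬error) is never violated.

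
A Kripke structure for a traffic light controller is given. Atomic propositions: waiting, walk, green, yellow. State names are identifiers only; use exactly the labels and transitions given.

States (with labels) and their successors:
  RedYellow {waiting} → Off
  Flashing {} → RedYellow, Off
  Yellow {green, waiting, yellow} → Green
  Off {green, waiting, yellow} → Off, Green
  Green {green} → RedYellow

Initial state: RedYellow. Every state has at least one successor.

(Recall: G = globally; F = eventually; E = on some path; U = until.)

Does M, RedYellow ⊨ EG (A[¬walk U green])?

States satisfying A[¬walk U green]: {RedYellow, Flashing, Yellow, Off, Green}.
States satisfying EG (A[¬walk U green]): {RedYellow, Flashing, Yellow, Off, Green}.
RedYellow ∈ Sat(EG (A[¬walk U green])).

Satisfied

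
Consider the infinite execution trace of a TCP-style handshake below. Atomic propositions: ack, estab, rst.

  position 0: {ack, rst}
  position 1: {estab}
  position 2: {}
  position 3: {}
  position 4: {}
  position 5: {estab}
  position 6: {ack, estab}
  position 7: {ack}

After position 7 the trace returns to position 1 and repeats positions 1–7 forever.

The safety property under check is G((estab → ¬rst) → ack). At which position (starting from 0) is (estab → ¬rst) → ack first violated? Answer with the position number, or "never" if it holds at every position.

1

Check (estab → ¬rst) → ack at each position in order: 0 ✓.
At position 1 the labels are {estab}, so (estab → ¬rst) → ack is false there. This is the first violation.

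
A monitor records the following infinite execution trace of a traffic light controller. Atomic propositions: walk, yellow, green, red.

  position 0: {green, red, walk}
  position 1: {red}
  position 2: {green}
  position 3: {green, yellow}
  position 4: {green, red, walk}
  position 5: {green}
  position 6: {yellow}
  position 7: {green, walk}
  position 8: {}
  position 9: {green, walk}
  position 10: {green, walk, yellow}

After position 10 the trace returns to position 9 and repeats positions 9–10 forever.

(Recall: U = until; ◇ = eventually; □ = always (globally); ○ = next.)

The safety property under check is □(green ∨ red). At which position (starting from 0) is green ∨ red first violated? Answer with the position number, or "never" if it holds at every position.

Check green ∨ red at each position in order: 0 ✓, 1 ✓, 2 ✓, 3 ✓, 4 ✓, 5 ✓.
At position 6 the labels are {yellow}, so green ∨ red is false there. This is the first violation.

6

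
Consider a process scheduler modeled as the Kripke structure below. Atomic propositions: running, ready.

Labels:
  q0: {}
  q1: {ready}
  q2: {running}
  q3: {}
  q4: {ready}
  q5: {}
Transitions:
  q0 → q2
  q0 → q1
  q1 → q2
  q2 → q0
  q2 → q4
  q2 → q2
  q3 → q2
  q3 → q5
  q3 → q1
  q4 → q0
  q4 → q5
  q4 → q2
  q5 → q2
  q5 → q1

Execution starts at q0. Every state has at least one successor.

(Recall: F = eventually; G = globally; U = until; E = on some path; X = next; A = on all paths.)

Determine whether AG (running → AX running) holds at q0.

States satisfying running → AX running: {q0, q1, q3, q4, q5}.
States satisfying AG (running → AX running): ∅.
q2 is reachable from q0 and violates running → AX running, so AG fails at q0.
q0 ∉ Sat(AG (running → AX running)).

Does not hold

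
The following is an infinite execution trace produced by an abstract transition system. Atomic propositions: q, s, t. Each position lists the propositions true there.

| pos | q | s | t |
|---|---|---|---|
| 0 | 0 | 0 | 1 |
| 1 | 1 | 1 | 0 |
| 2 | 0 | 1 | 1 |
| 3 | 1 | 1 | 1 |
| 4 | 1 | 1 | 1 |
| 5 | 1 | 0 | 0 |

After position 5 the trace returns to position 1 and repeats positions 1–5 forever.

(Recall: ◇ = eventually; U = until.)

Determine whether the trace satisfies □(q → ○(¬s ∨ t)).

No

q → ○(¬s ∨ t) must hold at every position from 0 onward. It fails at position 5, so □(q → ○(¬s ∨ t)) is false.
Positions where q holds: 1, 3, 4, 5.
Check ○(¬s ∨ t) at each: 1→ok, 3→ok, 4→ok, 5→fails.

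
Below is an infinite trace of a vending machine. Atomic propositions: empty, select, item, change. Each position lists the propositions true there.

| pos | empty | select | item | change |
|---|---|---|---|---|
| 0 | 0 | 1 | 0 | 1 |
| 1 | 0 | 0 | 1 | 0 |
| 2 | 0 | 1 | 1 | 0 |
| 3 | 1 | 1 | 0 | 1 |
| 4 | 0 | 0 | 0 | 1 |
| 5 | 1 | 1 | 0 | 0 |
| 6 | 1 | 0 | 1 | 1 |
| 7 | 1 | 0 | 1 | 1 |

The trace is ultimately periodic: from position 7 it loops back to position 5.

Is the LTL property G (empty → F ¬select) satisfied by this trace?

empty → F ¬select holds at every position 0..7, and those are all positions ever visited, so G (empty → F ¬select) holds.
Positions where empty holds: 3, 5, 6, 7.
Check F ¬select at each: 3→ok, 5→ok, 6→ok, 7→ok.

Yes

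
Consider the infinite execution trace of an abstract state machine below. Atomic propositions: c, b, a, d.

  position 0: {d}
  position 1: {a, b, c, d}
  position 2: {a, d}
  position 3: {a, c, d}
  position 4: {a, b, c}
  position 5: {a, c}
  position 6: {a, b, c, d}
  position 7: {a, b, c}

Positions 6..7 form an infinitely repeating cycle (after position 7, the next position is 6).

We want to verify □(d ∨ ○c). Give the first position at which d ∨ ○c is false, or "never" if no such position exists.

d ∨ ○c holds at every position 0..7, and those are all the positions the trace ever visits, so the invariant □(d ∨ ○c) is never violated.

never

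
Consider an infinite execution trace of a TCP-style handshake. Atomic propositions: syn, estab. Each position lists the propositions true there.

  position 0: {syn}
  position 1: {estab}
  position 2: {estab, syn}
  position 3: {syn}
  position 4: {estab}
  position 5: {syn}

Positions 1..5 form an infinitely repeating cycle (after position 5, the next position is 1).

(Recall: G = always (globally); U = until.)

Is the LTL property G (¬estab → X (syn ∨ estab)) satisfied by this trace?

¬estab → X (syn ∨ estab) holds at every position 0..5, and those are all positions ever visited, so G (¬estab → X (syn ∨ estab)) holds.
Positions where ¬estab holds: 0, 3, 5.
Check X (syn ∨ estab) at each: 0→ok, 3→ok, 5→ok.

Holds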